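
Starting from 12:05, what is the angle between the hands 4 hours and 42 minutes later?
First find the time 4 hours and 42 minutes after 12:05.
Total minutes: 12 x 60 + 5 + 4 x 60 + 42 = 1007.
1007 mod 720 = 287 minutes = 4:47.
Now compute the angle at 4:47:
Hour hand: 4 x 30 + 47 x 0.5 = 143.5 degrees
Minute hand: 47 x 6 = 282 degrees
Difference: |143.5 - 282| = 138.5 degrees
The angle is 138.5 degrees

Final answer: 138.5 degrees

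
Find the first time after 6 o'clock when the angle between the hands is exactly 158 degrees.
At t minutes past 6:00, the hour hand is at 30 x 6 + 0.5t degrees and the minute hand is at 6t degrees.
The smaller angle between them is 158 degrees when |30H - 5.5t| = 158 or |30H - 5.5t| = 202.
With H = 6, solve 30 x 6 - 5.5t = +/- target for each target:
  t = (30 x 6 - 158) / 5.5 = 4
  t = (30 x 6 + 158) / 5.5 = 61.45 (outside (0, 60))
  t = (30 x 6 - 202) / 5.5 = -4 (outside (0, 60))
  t = (30 x 6 + 202) / 5.5 = 69.45 (outside (0, 60))
Valid solutions in (0, 60): {4} minutes.
The first occurrence is t = 4 minutes.
The hands form a 158-degree angle at 4 minutes past 6:00.

Final answer: 4 minutes past 6:00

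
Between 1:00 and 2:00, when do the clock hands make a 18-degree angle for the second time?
At t minutes past 1:00, the hour hand is at 30 x 1 + 0.5t degrees and the minute hand is at 6t degrees.
The smaller angle between them is 18 degrees when |30H - 5.5t| = 18 or |30H - 5.5t| = 342.
With H = 1, solve 30 x 1 - 5.5t = +/- target for each target:
  t = (30 x 1 - 18) / 5.5 = 2.18
  t = (30 x 1 + 18) / 5.5 = 8.73
  t = (30 x 1 - 342) / 5.5 = -56.73 (outside (0, 60))
  t = (30 x 1 + 342) / 5.5 = 67.64 (outside (0, 60))
Valid solutions in (0, 60): {2.18, 8.73} minutes.
The second occurrence is t = 8.73 minutes.
The hands form a 18-degree angle at 8.73 minutes past 1:00.

Final answer: 8.73 minutes past 1:00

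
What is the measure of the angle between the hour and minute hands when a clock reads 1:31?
Hour hand position: 1 x 30 + 31 x 0.5 = 45.5 degrees
Minute hand position: 31 x 6 = 186 degrees
Difference: |45.5 - 186| = 140.5 degrees
The angle between the hands is 140.5 degrees

Final answer: 140.5 degrees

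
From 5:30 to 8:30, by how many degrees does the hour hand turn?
The hour hand moves 0.5 degrees per minute.
Time elapsed: 8:30 - 5:30 = 180 minutes
Angular displacement: 180 x 0.5 = 90 degrees

Final answer: 90 degrees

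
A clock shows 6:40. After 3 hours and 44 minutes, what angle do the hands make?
First find the time 3 hours and 44 minutes after 6:40.
Total minutes: 6 x 60 + 40 + 3 x 60 + 44 = 624.
624 mod 720 = 624 minutes = 10:24.
Now compute the angle at 10:24:
Hour hand: 10 x 30 + 24 x 0.5 = 312 degrees
Minute hand: 24 x 6 = 144 degrees
Difference: |312 - 144| = 168 degrees
The angle is 168 degrees

Final answer: 168 degrees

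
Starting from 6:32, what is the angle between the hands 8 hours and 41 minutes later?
First find the time 8 hours and 41 minutes after 6:32.
Total minutes: 6 x 60 + 32 + 8 x 60 + 41 = 913.
913 mod 720 = 193 minutes = 3:13.
Now compute the angle at 3:13:
Hour hand: 3 x 30 + 13 x 0.5 = 96.5 degrees
Minute hand: 13 x 6 = 78 degrees
Difference: |96.5 - 78| = 18.5 degrees
The angle is 18.5 degrees

Final answer: 18.5 degrees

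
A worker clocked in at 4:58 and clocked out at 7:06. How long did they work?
From 4:58 to 7:06:
(7 x 60 + 6) - (4 x 60 + 58) = 426 - 298 = 128 minutes
= 2 hours and 8 minutes

Final answer: 2 hours and 8 minutes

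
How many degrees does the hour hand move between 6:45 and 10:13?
The hour hand moves 0.5 degrees per minute.
Time elapsed: 10:13 - 6:45 = 208 minutes
Angular displacement: 208 x 0.5 = 104 degrees

Final answer: 104 degrees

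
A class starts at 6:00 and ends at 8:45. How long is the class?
From 6:00 to 8:45:
(8 x 60 + 45) - (6 x 60 + 0) = 525 - 360 = 165 minutes
= 2 hours and 45 minutes

Final answer: 2 hours and 45 minutes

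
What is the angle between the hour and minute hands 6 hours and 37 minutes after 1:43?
First find the time 6 hours and 37 minutes after 1:43.
Total minutes: 1 x 60 + 43 + 6 x 60 + 37 = 500.
500 mod 720 = 500 minutes = 8:20.
Now compute the angle at 8:20:
Hour hand: 8 x 30 + 20 x 0.5 = 250 degrees
Minute hand: 20 x 6 = 120 degrees
Difference: |250 - 120| = 130 degrees
The angle is 130 degrees

Final answer: 130 degrees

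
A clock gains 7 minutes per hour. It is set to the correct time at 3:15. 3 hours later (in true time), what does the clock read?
For every 60 true minutes, the faulty clock advances 60 + 7 = 67 minutes.
True elapsed: 3 hours = 180 minutes.
Faulty clock advances: 180 x 67/60 = 201 minutes (drift: 21 minutes ahead).
Shown time: 3:15 + 201 minutes = 6:36.

Final answer: 6:36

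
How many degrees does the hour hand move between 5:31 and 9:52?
The hour hand moves 0.5 degrees per minute.
Time elapsed: 9:52 - 5:31 = 261 minutes
Angular displacement: 261 x 0.5 = 130.5 degrees

Final answer: 130.5 degrees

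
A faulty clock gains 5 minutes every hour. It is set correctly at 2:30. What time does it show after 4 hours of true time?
For every 60 true minutes, the faulty clock advances 60 + 5 = 65 minutes.
True elapsed: 4 hours = 240 minutes.
Faulty clock advances: 240 x 65/60 = 260 minutes (drift: 20 minutes ahead).
Shown time: 2:30 + 260 minutes = 6:50.

Final answer: 6:50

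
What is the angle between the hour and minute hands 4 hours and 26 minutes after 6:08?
First find the time 4 hours and 26 minutes after 6:08.
Total minutes: 6 x 60 + 8 + 4 x 60 + 26 = 634.
634 mod 720 = 634 minutes = 10:34.
Now compute the angle at 10:34:
Hour hand: 10 x 30 + 34 x 0.5 = 317 degrees
Minute hand: 34 x 6 = 204 degrees
Difference: |317 - 204| = 113 degrees
The angle is 113 degrees

Final answer: 113 degrees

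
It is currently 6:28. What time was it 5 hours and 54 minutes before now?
Starting time: 6:28 = 388 total minutes past 12:00
Subtracting: 5 hours and 54 minutes = 354 minutes
388 - 354 = 34 minutes
= 34 minutes past 12:00 = 12:34

Final answer: 12:34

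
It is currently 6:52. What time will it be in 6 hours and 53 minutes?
Starting time: 6:52
Adding 53 minutes to 52 minutes: 52 + 53 = 105 minutes = 1 hour and 45 minutes
Adding 6 hours: 6 + 6 + 1 (carry) = 13 - 12 = 1
Final time: 1:45

Final answer: 1:45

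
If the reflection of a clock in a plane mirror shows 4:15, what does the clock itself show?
Reflection across the vertical (12-6) axis maps a hand at angle A degrees to (360 - A) degrees, which sends a reading of T minutes past 12:00 to (720 - T) minutes past 12:00.
Mirror reads 4:15 = 255 minutes past 12:00.
Actual time: (720 - 255) mod 720 = 465 minutes = 7:45.

Final answer: 7:45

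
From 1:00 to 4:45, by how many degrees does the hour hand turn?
The hour hand moves 0.5 degrees per minute.
Time elapsed: 4:45 - 1:00 = 225 minutes
Angular displacement: 225 x 0.5 = 112.5 degrees

Final answer: 112.5 degrees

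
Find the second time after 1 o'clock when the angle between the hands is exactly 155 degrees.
At t minutes past 1:00, the hour hand is at 30 x 1 + 0.5t degrees and the minute hand is at 6t degrees.
The smaller angle between them is 155 degrees when |30H - 5.5t| = 155 or |30H - 5.5t| = 205.
With H = 1, solve 30 x 1 - 5.5t = +/- target for each target:
  t = (30 x 1 - 155) / 5.5 = -22.73 (outside (0, 60))
  t = (30 x 1 + 155) / 5.5 = 33.64
  t = (30 x 1 - 205) / 5.5 = -31.82 (outside (0, 60))
  t = (30 x 1 + 205) / 5.5 = 42.73
Valid solutions in (0, 60): {33.64, 42.73} minutes.
The second occurrence is t = 42.73 minutes.
The hands form a 155-degree angle at 42.73 minutes past 1:00.

Final answer: 42.73 minutes past 1:00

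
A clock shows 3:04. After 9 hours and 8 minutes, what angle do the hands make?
First find the time 9 hours and 8 minutes after 3:04.
Total minutes: 3 x 60 + 4 + 9 x 60 + 8 = 732.
732 mod 720 = 12 minutes = 12:12.
Now compute the angle at 12:12:
Hour hand: 0 x 30 + 12 x 0.5 = 6 degrees
Minute hand: 12 x 6 = 72 degrees
Difference: |6 - 72| = 66 degrees
The angle is 66 degrees

Final answer: 66 degrees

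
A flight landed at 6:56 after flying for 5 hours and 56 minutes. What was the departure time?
Starting time: 6:56 = 416 total minutes past 12:00
Subtracting: 5 hours and 56 minutes = 356 minutes
416 - 356 = 60 minutes
= 1 hour past 12:00 = 1:00

Final answer: 1:00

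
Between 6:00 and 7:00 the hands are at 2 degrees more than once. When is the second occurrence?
At t minutes past 6:00, the hour hand is at 30 x 6 + 0.5t degrees and the minute hand is at 6t degrees.
The smaller angle between them is 2 degrees when |30H - 5.5t| = 2 or |30H - 5.5t| = 358.
With H = 6, solve 30 x 6 - 5.5t = +/- target for each target:
  t = (30 x 6 - 2) / 5.5 = 32.36
  t = (30 x 6 + 2) / 5.5 = 33.09
  t = (30 x 6 - 358) / 5.5 = -32.36 (outside (0, 60))
  t = (30 x 6 + 358) / 5.5 = 97.82 (outside (0, 60))
Valid solutions in (0, 60): {32.36, 33.09} minutes.
The second occurrence is t = 33.09 minutes.
The hands form a 2-degree angle at 33.09 minutes past 6:00.

Final answer: 33.09 minutes past 6:00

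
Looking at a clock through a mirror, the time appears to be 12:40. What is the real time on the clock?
Reflection across the vertical (12-6) axis maps a hand at angle A degrees to (360 - A) degrees, which sends a reading of T minutes past 12:00 to (720 - T) minutes past 12:00.
Mirror reads 12:40 = 40 minutes past 12:00.
Actual time: (720 - 40) mod 720 = 680 minutes = 11:20.

Final answer: 11:20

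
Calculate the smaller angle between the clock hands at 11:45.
Hour hand position: 11 x 30 + 45 x 0.5 = 352.5 degrees
Minute hand position: 45 x 6 = 270 degrees
Difference: |352.5 - 270| = 82.5 degrees
The angle between the hands is 82.5 degrees

Final answer: 82.5 degrees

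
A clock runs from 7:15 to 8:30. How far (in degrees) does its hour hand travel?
The hour hand moves 0.5 degrees per minute.
Time elapsed: 8:30 - 7:15 = 75 minutes
Angular displacement: 75 x 0.5 = 37.5 degrees

Final answer: 37.5 degrees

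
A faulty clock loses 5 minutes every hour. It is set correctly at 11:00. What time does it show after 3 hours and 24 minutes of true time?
For every 60 true minutes, the faulty clock advances 60 - 5 = 55 minutes.
True elapsed: 3 hours and 24 minutes = 204 minutes.
Faulty clock advances: 204 x 55/60 = 187 minutes (drift: 17 minutes behind).
Shown time: 11:00 + 187 minutes = 2:07.

Final answer: 2:07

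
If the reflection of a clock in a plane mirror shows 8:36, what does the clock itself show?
Reflection across the vertical (12-6) axis maps a hand at angle A degrees to (360 - A) degrees, which sends a reading of T minutes past 12:00 to (720 - T) minutes past 12:00.
Mirror reads 8:36 = 516 minutes past 12:00.
Actual time: (720 - 516) mod 720 = 204 minutes = 3:24.

Final answer: 3:24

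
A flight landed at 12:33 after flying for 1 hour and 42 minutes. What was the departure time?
Starting time: 12:33 = 33 total minutes past 12:00
Subtracting: 1 hour and 42 minutes = 102 minutes
33 - 102 = -69 (negative, add 12 hours = 720) = 651 minutes
= 10 hours and 51 minutes past 12:00 = 10:51

Final answer: 10:51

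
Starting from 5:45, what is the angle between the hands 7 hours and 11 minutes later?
First find the time 7 hours and 11 minutes after 5:45.
Total minutes: 5 x 60 + 45 + 7 x 60 + 11 = 776.
776 mod 720 = 56 minutes = 12:56.
Now compute the angle at 12:56:
Hour hand: 0 x 30 + 56 x 0.5 = 28 degrees
Minute hand: 56 x 6 = 336 degrees
Difference: |28 - 336| = 308 degrees
Smaller angle: 360 - 308 = 52 degrees

Final answer: 52 degrees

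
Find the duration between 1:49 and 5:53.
From 1:49 to 5:53:
(5 x 60 + 53) - (1 x 60 + 49) = 353 - 109 = 244 minutes
= 4 hours and 4 minutes

Final answer: 4 hours and 4 minutes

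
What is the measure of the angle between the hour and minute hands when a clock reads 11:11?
Hour hand position: 11 x 30 + 11 x 0.5 = 335.5 degrees
Minute hand position: 11 x 6 = 66 degrees
Difference: |335.5 - 66| = 269.5 degrees
Since 269.5 > 180, the smaller angle is 360 - 269.5 = 90.5 degrees

Final answer: 90.5 degrees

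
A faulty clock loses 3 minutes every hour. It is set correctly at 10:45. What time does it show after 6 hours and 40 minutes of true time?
For every 60 true minutes, the faulty clock advances 60 - 3 = 57 minutes.
True elapsed: 6 hours and 40 minutes = 400 minutes.
Faulty clock advances: 400 x 57/60 = 380 minutes (drift: 20 minutes behind).
Shown time: 10:45 + 380 minutes = 5:05.

Final answer: 5:05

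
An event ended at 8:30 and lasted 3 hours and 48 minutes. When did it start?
Starting time: 8:30 = 510 total minutes past 12:00
Subtracting: 3 hours and 48 minutes = 228 minutes
510 - 228 = 282 minutes
= 4 hours and 42 minutes past 12:00 = 4:42

Final answer: 4:42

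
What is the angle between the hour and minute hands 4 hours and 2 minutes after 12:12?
First find the time 4 hours and 2 minutes after 12:12.
Total minutes: 12 x 60 + 12 + 4 x 60 + 2 = 974.
974 mod 720 = 254 minutes = 4:14.
Now compute the angle at 4:14:
Hour hand: 4 x 30 + 14 x 0.5 = 127 degrees
Minute hand: 14 x 6 = 84 degrees
Difference: |127 - 84| = 43 degrees
The angle is 43 degrees

Final answer: 43 degrees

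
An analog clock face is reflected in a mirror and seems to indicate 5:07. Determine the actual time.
Reflection across the vertical (12-6) axis maps a hand at angle A degrees to (360 - A) degrees, which sends a reading of T minutes past 12:00 to (720 - T) minutes past 12:00.
Mirror reads 5:07 = 307 minutes past 12:00.
Actual time: (720 - 307) mod 720 = 413 minutes = 6:53.

Final answer: 6:53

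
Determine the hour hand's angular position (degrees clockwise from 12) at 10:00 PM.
The hour hand moves 30 degrees per hour and 0.5 degrees per minute.
At 10:00: (10) x 30 + 0 x 0.5 = 300 + 0 = 300 degrees

Final answer: 300 degrees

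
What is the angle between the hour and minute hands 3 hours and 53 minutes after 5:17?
First find the time 3 hours and 53 minutes after 5:17.
Total minutes: 5 x 60 + 17 + 3 x 60 + 53 = 550.
550 mod 720 = 550 minutes = 9:10.
Now compute the angle at 9:10:
Hour hand: 9 x 30 + 10 x 0.5 = 275 degrees
Minute hand: 10 x 6 = 60 degrees
Difference: |275 - 60| = 215 degrees
Smaller angle: 360 - 215 = 145 degrees

Final answer: 145 degrees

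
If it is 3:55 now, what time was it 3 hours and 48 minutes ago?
Starting time: 3:55 = 235 total minutes past 12:00
Subtracting: 3 hours and 48 minutes = 228 minutes
235 - 228 = 7 minutes
= 7 minutes past 12:00 = 12:07

Final answer: 12:07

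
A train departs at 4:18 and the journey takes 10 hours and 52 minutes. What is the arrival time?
Starting time: 4:18
Adding 52 minutes to 18 minutes: 18 + 52 = 70 minutes = 1 hour and 10 minutes
Adding 10 hours: 4 + 10 + 1 (carry) = 15 - 12 = 3
Final time: 3:10

Final answer: 3:10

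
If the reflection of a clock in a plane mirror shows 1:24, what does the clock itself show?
Reflection across the vertical (12-6) axis maps a hand at angle A degrees to (360 - A) degrees, which sends a reading of T minutes past 12:00 to (720 - T) minutes past 12:00.
Mirror reads 1:24 = 84 minutes past 12:00.
Actual time: (720 - 84) mod 720 = 636 minutes = 10:36.

Final answer: 10:36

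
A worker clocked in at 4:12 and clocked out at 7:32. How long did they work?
From 4:12 to 7:32:
(7 x 60 + 32) - (4 x 60 + 12) = 452 - 252 = 200 minutes
= 3 hours and 20 minutes

Final answer: 3 hours and 20 minutes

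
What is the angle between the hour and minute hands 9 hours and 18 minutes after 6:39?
First find the time 9 hours and 18 minutes after 6:39.
Total minutes: 6 x 60 + 39 + 9 x 60 + 18 = 957.
957 mod 720 = 237 minutes = 3:57.
Now compute the angle at 3:57:
Hour hand: 3 x 30 + 57 x 0.5 = 118.5 degrees
Minute hand: 57 x 6 = 342 degrees
Difference: |118.5 - 342| = 223.5 degrees
Smaller angle: 360 - 223.5 = 136.5 degrees

Final answer: 136.5 degrees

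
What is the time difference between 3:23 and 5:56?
From 3:23 to 5:56:
(5 x 60 + 56) - (3 x 60 + 23) = 356 - 203 = 153 minutes
= 2 hours and 33 minutes

Final answer: 2 hours and 33 minutes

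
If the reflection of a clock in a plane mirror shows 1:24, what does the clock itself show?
Reflection across the vertical (12-6) axis maps a hand at angle A degrees to (360 - A) degrees, which sends a reading of T minutes past 12:00 to (720 - T) minutes past 12:00.
Mirror reads 1:24 = 84 minutes past 12:00.
Actual time: (720 - 84) mod 720 = 636 minutes = 10:36.

Final answer: 10:36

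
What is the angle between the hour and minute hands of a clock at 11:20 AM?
Hour hand position: 11 x 30 + 20 x 0.5 = 340 degrees
Minute hand position: 20 x 6 = 120 degrees
Difference: |340 - 120| = 220 degrees
Since 220 > 180, the smaller angle is 360 - 220 = 140 degrees

Final answer: 140 degrees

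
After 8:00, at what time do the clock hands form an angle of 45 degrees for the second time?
At t minutes past 8:00, the hour hand is at 30 x 8 + 0.5t degrees and the minute hand is at 6t degrees.
The smaller angle between them is 45 degrees when |30H - 5.5t| = 45 or |30H - 5.5t| = 315.
With H = 8, solve 30 x 8 - 5.5t = +/- target for each target:
  t = (30 x 8 - 45) / 5.5 = 35.45
  t = (30 x 8 + 45) / 5.5 = 51.82
  t = (30 x 8 - 315) / 5.5 = -13.64 (outside (0, 60))
  t = (30 x 8 + 315) / 5.5 = 100.91 (outside (0, 60))
Valid solutions in (0, 60): {35.45, 51.82} minutes.
The second occurrence is t = 51.82 minutes.
The hands form a 45-degree angle at 51.82 minutes past 8:00.

Final answer: 51.82 minutes past 8:00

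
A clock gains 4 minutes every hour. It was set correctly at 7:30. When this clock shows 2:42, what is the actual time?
For every 60 true minutes, the faulty clock advances 64 minutes, so 1 faulty-clock minute corresponds to 60/64 true minutes.
From 7:30 to 2:42 on the faulty dial is 432 minutes.
True elapsed: 432 x 60/64 = 405 minutes = 6 hours and 45 minutes.
True time: 7:30 + 6 hours and 45 minutes = 2:15.

Final answer: 2:15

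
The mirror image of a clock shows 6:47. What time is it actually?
Reflection across the vertical (12-6) axis maps a hand at angle A degrees to (360 - A) degrees, which sends a reading of T minutes past 12:00 to (720 - T) minutes past 12:00.
Mirror reads 6:47 = 407 minutes past 12:00.
Actual time: (720 - 407) mod 720 = 313 minutes = 5:13.

Final answer: 5:13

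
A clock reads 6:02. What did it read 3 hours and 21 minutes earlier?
Starting time: 6:02 = 362 total minutes past 12:00
Subtracting: 3 hours and 21 minutes = 201 minutes
362 - 201 = 161 minutes
= 2 hours and 41 minutes past 12:00 = 2:41

Final answer: 2:41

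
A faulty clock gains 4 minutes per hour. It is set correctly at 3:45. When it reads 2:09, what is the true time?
For every 60 true minutes, the faulty clock advances 64 minutes, so 1 faulty-clock minute corresponds to 60/64 true minutes.
From 3:45 to 2:09 on the faulty dial is 624 minutes.
True elapsed: 624 x 60/64 = 585 minutes = 9 hours and 45 minutes.
True time: 3:45 + 9 hours and 45 minutes = 1:30.

Final answer: 1:30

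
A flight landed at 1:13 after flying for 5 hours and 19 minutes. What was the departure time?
Starting time: 1:13 = 73 total minutes past 12:00
Subtracting: 5 hours and 19 minutes = 319 minutes
73 - 319 = -246 (negative, add 12 hours = 720) = 474 minutes
= 7 hours and 54 minutes past 12:00 = 7:54

Final answer: 7:54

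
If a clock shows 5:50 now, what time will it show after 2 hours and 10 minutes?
Starting time: 5:50
Adding 10 minutes to 50 minutes: 50 + 10 = 60 minutes = 1 hour
Adding 2 hours: 5 + 2 + 1 (carry) = 8
Final time: 8:00

Final answer: 8:00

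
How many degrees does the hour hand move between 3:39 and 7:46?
The hour hand moves 0.5 degrees per minute.
Time elapsed: 7:46 - 3:39 = 247 minutes
Angular displacement: 247 x 0.5 = 123.5 degrees

Final answer: 123.5 degrees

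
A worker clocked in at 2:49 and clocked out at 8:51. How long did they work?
From 2:49 to 8:51:
(8 x 60 + 51) - (2 x 60 + 49) = 531 - 169 = 362 minutes
= 6 hours and 2 minutes

Final answer: 6 hours and 2 minutes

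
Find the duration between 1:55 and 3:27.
From 1:55 to 3:27:
(3 x 60 + 27) - (1 x 60 + 55) = 207 - 115 = 92 minutes
= 1 hour and 32 minutes

Final answer: 1 hour and 32 minutes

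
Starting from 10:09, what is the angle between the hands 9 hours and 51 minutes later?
First find the time 9 hours and 51 minutes after 10:09.
Total minutes: 10 x 60 + 9 + 9 x 60 + 51 = 1200.
1200 mod 720 = 480 minutes = 8:00.
Now compute the angle at 8:00:
Hour hand: 8 x 30 + 0 x 0.5 = 240 degrees
Minute hand: 0 x 6 = 0 degrees
Difference: |240 - 0| = 240 degrees
Smaller angle: 360 - 240 = 120 degrees

Final answer: 120 degrees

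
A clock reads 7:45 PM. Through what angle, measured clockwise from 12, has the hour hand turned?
The hour hand moves 30 degrees per hour and 0.5 degrees per minute.
At 7:45: (7) x 30 + 45 x 0.5 = 210 + 22.5 = 232.5 degrees

Final answer: 232.5 degrees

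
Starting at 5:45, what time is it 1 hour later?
Starting time: 5:45
Adding 0 minutes to 45 minutes: 45 + 0 = 45 minutes
Adding 1 hour: 5 + 1 = 6
Final time: 6:45

Final answer: 6:45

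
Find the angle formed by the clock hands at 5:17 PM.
Hour hand position: 5 x 30 + 17 x 0.5 = 158.5 degrees
Minute hand position: 17 x 6 = 102 degrees
Difference: |158.5 - 102| = 56.5 degrees
The angle between the hands is 56.5 degrees

Final answer: 56.5 degrees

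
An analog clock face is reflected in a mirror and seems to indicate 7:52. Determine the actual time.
Reflection across the vertical (12-6) axis maps a hand at angle A degrees to (360 - A) degrees, which sends a reading of T minutes past 12:00 to (720 - T) minutes past 12:00.
Mirror reads 7:52 = 472 minutes past 12:00.
Actual time: (720 - 472) mod 720 = 248 minutes = 4:08.

Final answer: 4:08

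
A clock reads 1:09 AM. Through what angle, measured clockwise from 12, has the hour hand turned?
The hour hand moves 30 degrees per hour and 0.5 degrees per minute.
At 1:09: (1) x 30 + 9 x 0.5 = 30 + 4.5 = 34.5 degrees

Final answer: 34.5 degrees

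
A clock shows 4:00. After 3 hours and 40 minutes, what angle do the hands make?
First find the time 3 hours and 40 minutes after 4:00.
Total minutes: 4 x 60 + 0 + 3 x 60 + 40 = 460.
460 mod 720 = 460 minutes = 7:40.
Now compute the angle at 7:40:
Hour hand: 7 x 30 + 40 x 0.5 = 230 degrees
Minute hand: 40 x 6 = 240 degrees
Difference: |230 - 240| = 10 degrees
The angle is 10 degrees

Final answer: 10 degrees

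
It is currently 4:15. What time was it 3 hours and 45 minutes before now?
Starting time: 4:15 = 255 total minutes past 12:00
Subtracting: 3 hours and 45 minutes = 225 minutes
255 - 225 = 30 minutes
= 30 minutes past 12:00 = 12:30

Final answer: 12:30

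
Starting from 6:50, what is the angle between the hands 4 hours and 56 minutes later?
First find the time 4 hours and 56 minutes after 6:50.
Total minutes: 6 x 60 + 50 + 4 x 60 + 56 = 706.
706 mod 720 = 706 minutes = 11:46.
Now compute the angle at 11:46:
Hour hand: 11 x 30 + 46 x 0.5 = 353 degrees
Minute hand: 46 x 6 = 276 degrees
Difference: |353 - 276| = 77 degrees
The angle is 77 degrees

Final answer: 77 degrees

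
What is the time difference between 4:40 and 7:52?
From 4:40 to 7:52:
(7 x 60 + 52) - (4 x 60 + 40) = 472 - 280 = 192 minutes
= 3 hours and 12 minutes

Final answer: 3 hours and 12 minutes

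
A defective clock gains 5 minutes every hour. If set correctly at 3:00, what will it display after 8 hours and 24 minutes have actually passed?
For every 60 true minutes, the faulty clock advances 60 + 5 = 65 minutes.
True elapsed: 8 hours and 24 minutes = 504 minutes.
Faulty clock advances: 504 x 65/60 = 546 minutes (drift: 42 minutes ahead).
Shown time: 3:00 + 546 minutes = 12:06.

Final answer: 12:06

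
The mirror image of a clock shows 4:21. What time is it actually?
Reflection across the vertical (12-6) axis maps a hand at angle A degrees to (360 - A) degrees, which sends a reading of T minutes past 12:00 to (720 - T) minutes past 12:00.
Mirror reads 4:21 = 261 minutes past 12:00.
Actual time: (720 - 261) mod 720 = 459 minutes = 7:39.

Final answer: 7:39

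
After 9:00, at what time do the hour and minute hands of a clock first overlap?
The minute hand gains 5.5 degrees per minute on the hour hand.
At 9:00, the hour hand is at 270 degrees and the minute hand is at 0 degrees.
The gap is 270 degrees. Time to close: 270/5.5 = 60 x 9/11 = 49.09 minutes.
The hands overlap at 49.09 minutes past 9:00.

Final answer: 49.09 minutes past 9:00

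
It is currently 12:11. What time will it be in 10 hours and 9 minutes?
Starting time: 12:11
Adding 9 minutes to 11 minutes: 11 + 9 = 20 minutes
Adding 10 hours: 12 + 10 = 22 - 12 = 10
Final time: 10:20

Final answer: 10:20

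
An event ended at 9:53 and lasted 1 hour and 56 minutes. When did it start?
Starting time: 9:53 = 593 total minutes past 12:00
Subtracting: 1 hour and 56 minutes = 116 minutes
593 - 116 = 477 minutes
= 7 hours and 57 minutes past 12:00 = 7:57

Final answer: 7:57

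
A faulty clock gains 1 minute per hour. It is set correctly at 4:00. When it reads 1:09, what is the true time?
For every 60 true minutes, the faulty clock advances 61 minutes, so 1 faulty-clock minute corresponds to 60/61 true minutes.
From 4:00 to 1:09 on the faulty dial is 549 minutes.
True elapsed: 549 x 60/61 = 540 minutes = 9 hours.
True time: 4:00 + 9 hours = 1:00.

Final answer: 1:00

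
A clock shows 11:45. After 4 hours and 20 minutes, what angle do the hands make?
First find the time 4 hours and 20 minutes after 11:45.
Total minutes: 11 x 60 + 45 + 4 x 60 + 20 = 965.
965 mod 720 = 245 minutes = 4:05.
Now compute the angle at 4:05:
Hour hand: 4 x 30 + 5 x 0.5 = 122.5 degrees
Minute hand: 5 x 6 = 30 degrees
Difference: |122.5 - 30| = 92.5 degrees
The angle is 92.5 degrees

Final answer: 92.5 degrees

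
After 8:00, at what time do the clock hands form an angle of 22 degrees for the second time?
At t minutes past 8:00, the hour hand is at 30 x 8 + 0.5t degrees and the minute hand is at 6t degrees.
The smaller angle between them is 22 degrees when |30H - 5.5t| = 22 or |30H - 5.5t| = 338.
With H = 8, solve 30 x 8 - 5.5t = +/- target for each target:
  t = (30 x 8 - 22) / 5.5 = 39.64
  t = (30 x 8 + 22) / 5.5 = 47.64
  t = (30 x 8 - 338) / 5.5 = -17.82 (outside (0, 60))
  t = (30 x 8 + 338) / 5.5 = 105.09 (outside (0, 60))
Valid solutions in (0, 60): {39.64, 47.64} minutes.
The second occurrence is t = 47.64 minutes.
The hands form a 22-degree angle at 47.64 minutes past 8:00.

Final answer: 47.64 minutes past 8:00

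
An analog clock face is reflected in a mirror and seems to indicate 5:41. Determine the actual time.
Reflection across the vertical (12-6) axis maps a hand at angle A degrees to (360 - A) degrees, which sends a reading of T minutes past 12:00 to (720 - T) minutes past 12:00.
Mirror reads 5:41 = 341 minutes past 12:00.
Actual time: (720 - 341) mod 720 = 379 minutes = 6:19.

Final answer: 6:19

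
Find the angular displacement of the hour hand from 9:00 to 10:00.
The hour hand moves 0.5 degrees per minute.
Time elapsed: 10:00 - 9:00 = 60 minutes
Angular displacement: 60 x 0.5 = 30 degrees

Final answer: 30 degrees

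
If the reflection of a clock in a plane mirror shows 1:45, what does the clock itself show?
Reflection across the vertical (12-6) axis maps a hand at angle A degrees to (360 - A) degrees, which sends a reading of T minutes past 12:00 to (720 - T) minutes past 12:00.
Mirror reads 1:45 = 105 minutes past 12:00.
Actual time: (720 - 105) mod 720 = 615 minutes = 10:15.

Final answer: 10:15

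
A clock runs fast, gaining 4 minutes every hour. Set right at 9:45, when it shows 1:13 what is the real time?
For every 60 true minutes, the faulty clock advances 64 minutes, so 1 faulty-clock minute corresponds to 60/64 true minutes.
From 9:45 to 1:13 on the faulty dial is 208 minutes.
True elapsed: 208 x 60/64 = 195 minutes = 3 hours and 15 minutes.
True time: 9:45 + 3 hours and 15 minutes = 1:00.

Final answer: 1:00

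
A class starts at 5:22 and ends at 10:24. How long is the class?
From 5:22 to 10:24:
(10 x 60 + 24) - (5 x 60 + 22) = 624 - 322 = 302 minutes
= 5 hours and 2 minutes

Final answer: 5 hours and 2 minutes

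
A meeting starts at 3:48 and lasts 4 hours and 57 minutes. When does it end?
Starting time: 3:48
Adding 57 minutes to 48 minutes: 48 + 57 = 105 minutes = 1 hour and 45 minutes
Adding 4 hours: 3 + 4 + 1 (carry) = 8
Final time: 8:45

Final answer: 8:45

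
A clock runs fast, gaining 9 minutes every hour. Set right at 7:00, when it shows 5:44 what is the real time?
For every 60 true minutes, the faulty clock advances 69 minutes, so 1 faulty-clock minute corresponds to 60/69 true minutes.
From 7:00 to 5:44 on the faulty dial is 644 minutes.
True elapsed: 644 x 60/69 = 560 minutes = 9 hours and 20 minutes.
True time: 7:00 + 9 hours and 20 minutes = 4:20.

Final answer: 4:20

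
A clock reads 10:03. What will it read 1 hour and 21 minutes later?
Starting time: 10:03
Adding 21 minutes to 3 minutes: 3 + 21 = 24 minutes
Adding 1 hour: 10 + 1 = 11
Final time: 11:24

Final answer: 11:24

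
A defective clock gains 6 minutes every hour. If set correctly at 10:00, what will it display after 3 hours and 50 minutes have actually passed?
For every 60 true minutes, the faulty clock advances 60 + 6 = 66 minutes.
True elapsed: 3 hours and 50 minutes = 230 minutes.
Faulty clock advances: 230 x 66/60 = 253 minutes (drift: 23 minutes ahead).
Shown time: 10:00 + 253 minutes = 2:13.

Final answer: 2:13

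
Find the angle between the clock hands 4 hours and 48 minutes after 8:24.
First find the time 4 hours and 48 minutes after 8:24.
Total minutes: 8 x 60 + 24 + 4 x 60 + 48 = 792.
792 mod 720 = 72 minutes = 1:12.
Now compute the angle at 1:12:
Hour hand: 1 x 30 + 12 x 0.5 = 36 degrees
Minute hand: 12 x 6 = 72 degrees
Difference: |36 - 72| = 36 degrees
The angle is 36 degrees

Final answer: 36 degrees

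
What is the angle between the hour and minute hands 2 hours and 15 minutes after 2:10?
First find the time 2 hours and 15 minutes after 2:10.
Total minutes: 2 x 60 + 10 + 2 x 60 + 15 = 265.
265 mod 720 = 265 minutes = 4:25.
Now compute the angle at 4:25:
Hour hand: 4 x 30 + 25 x 0.5 = 132.5 degrees
Minute hand: 25 x 6 = 150 degrees
Difference: |132.5 - 150| = 17.5 degrees
The angle is 17.5 degrees

Final answer: 17.5 degrees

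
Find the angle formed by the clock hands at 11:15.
Hour hand position: 11 x 30 + 15 x 0.5 = 337.5 degrees
Minute hand position: 15 x 6 = 90 degrees
Difference: |337.5 - 90| = 247.5 degrees
Since 247.5 > 180, the smaller angle is 360 - 247.5 = 112.5 degrees

Final answer: 112.5 degrees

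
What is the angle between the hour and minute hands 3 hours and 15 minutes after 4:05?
First find the time 3 hours and 15 minutes after 4:05.
Total minutes: 4 x 60 + 5 + 3 x 60 + 15 = 440.
440 mod 720 = 440 minutes = 7:20.
Now compute the angle at 7:20:
Hour hand: 7 x 30 + 20 x 0.5 = 220 degrees
Minute hand: 20 x 6 = 120 degrees
Difference: |220 - 120| = 100 degrees
The angle is 100 degrees

Final answer: 100 degrees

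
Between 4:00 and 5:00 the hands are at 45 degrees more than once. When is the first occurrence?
At t minutes past 4:00, the hour hand is at 30 x 4 + 0.5t degrees and the minute hand is at 6t degrees.
The smaller angle between them is 45 degrees when |30H - 5.5t| = 45 or |30H - 5.5t| = 315.
With H = 4, solve 30 x 4 - 5.5t = +/- target for each target:
  t = (30 x 4 - 45) / 5.5 = 13.64
  t = (30 x 4 + 45) / 5.5 = 30
  t = (30 x 4 - 315) / 5.5 = -35.45 (outside (0, 60))
  t = (30 x 4 + 315) / 5.5 = 79.09 (outside (0, 60))
Valid solutions in (0, 60): {13.64, 30} minutes.
The first occurrence is t = 13.64 minutes.
The hands form a 45-degree angle at 13.64 minutes past 4:00.

Final answer: 13.64 minutes past 4:00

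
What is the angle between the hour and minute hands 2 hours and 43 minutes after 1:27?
First find the time 2 hours and 43 minutes after 1:27.
Total minutes: 1 x 60 + 27 + 2 x 60 + 43 = 250.
250 mod 720 = 250 minutes = 4:10.
Now compute the angle at 4:10:
Hour hand: 4 x 30 + 10 x 0.5 = 125 degrees
Minute hand: 10 x 6 = 60 degrees
Difference: |125 - 60| = 65 degrees
The angle is 65 degrees

Final answer: 65 degrees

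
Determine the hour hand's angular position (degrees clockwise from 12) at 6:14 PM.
The hour hand moves 30 degrees per hour and 0.5 degrees per minute.
At 6:14: (6) x 30 + 14 x 0.5 = 180 + 7 = 187 degrees

Final answer: 187 degrees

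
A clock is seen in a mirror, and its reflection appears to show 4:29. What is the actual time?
Reflection across the vertical (12-6) axis maps a hand at angle A degrees to (360 - A) degrees, which sends a reading of T minutes past 12:00 to (720 - T) minutes past 12:00.
Mirror reads 4:29 = 269 minutes past 12:00.
Actual time: (720 - 269) mod 720 = 451 minutes = 7:31.

Final answer: 7:31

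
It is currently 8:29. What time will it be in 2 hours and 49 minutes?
Starting time: 8:29
Adding 49 minutes to 29 minutes: 29 + 49 = 78 minutes = 1 hour and 18 minutes
Adding 2 hours: 8 + 2 + 1 (carry) = 11
Final time: 11:18

Final answer: 11:18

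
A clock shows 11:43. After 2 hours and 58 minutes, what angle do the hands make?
First find the time 2 hours and 58 minutes after 11:43.
Total minutes: 11 x 60 + 43 + 2 x 60 + 58 = 881.
881 mod 720 = 161 minutes = 2:41.
Now compute the angle at 2:41:
Hour hand: 2 x 30 + 41 x 0.5 = 80.5 degrees
Minute hand: 41 x 6 = 246 degrees
Difference: |80.5 - 246| = 165.5 degrees
The angle is 165.5 degrees

Final answer: 165.5 degrees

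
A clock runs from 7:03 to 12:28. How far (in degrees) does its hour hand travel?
The hour hand moves 0.5 degrees per minute.
Time elapsed: 12:28 - 7:03 = 325 minutes
Angular displacement: 325 x 0.5 = 162.5 degrees

Final answer: 162.5 degrees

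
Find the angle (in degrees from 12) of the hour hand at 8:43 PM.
The hour hand moves 30 degrees per hour and 0.5 degrees per minute.
At 8:43: (8) x 30 + 43 x 0.5 = 240 + 21.5 = 261.5 degrees

Final answer: 261.5 degrees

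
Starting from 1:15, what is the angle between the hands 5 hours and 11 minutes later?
First find the time 5 hours and 11 minutes after 1:15.
Total minutes: 1 x 60 + 15 + 5 x 60 + 11 = 386.
386 mod 720 = 386 minutes = 6:26.
Now compute the angle at 6:26:
Hour hand: 6 x 30 + 26 x 0.5 = 193 degrees
Minute hand: 26 x 6 = 156 degrees
Difference: |193 - 156| = 37 degrees
The angle is 37 degrees

Final answer: 37 degrees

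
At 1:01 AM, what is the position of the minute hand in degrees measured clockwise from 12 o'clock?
The minute hand moves 6 degrees per minute.
At 1:01: 1 x 6 = 6 degrees

Final answer: 6 degrees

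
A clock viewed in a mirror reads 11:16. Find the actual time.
Reflection across the vertical (12-6) axis maps a hand at angle A degrees to (360 - A) degrees, which sends a reading of T minutes past 12:00 to (720 - T) minutes past 12:00.
Mirror reads 11:16 = 676 minutes past 12:00.
Actual time: (720 - 676) mod 720 = 44 minutes = 12:44.

Final answer: 12:44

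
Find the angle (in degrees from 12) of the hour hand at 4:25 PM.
The hour hand moves 30 degrees per hour and 0.5 degrees per minute.
At 4:25: (4) x 30 + 25 x 0.5 = 120 + 12.5 = 132.5 degrees

Final answer: 132.5 degrees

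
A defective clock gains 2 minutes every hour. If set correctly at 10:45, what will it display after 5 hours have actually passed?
For every 60 true minutes, the faulty clock advances 60 + 2 = 62 minutes.
True elapsed: 5 hours = 300 minutes.
Faulty clock advances: 300 x 62/60 = 310 minutes (drift: 10 minutes ahead).
Shown time: 10:45 + 310 minutes = 3:55.

Final answer: 3:55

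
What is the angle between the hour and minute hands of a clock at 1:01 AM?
Hour hand position: 1 x 30 + 1 x 0.5 = 30.5 degrees
Minute hand position: 1 x 6 = 6 degrees
Difference: |30.5 - 6| = 24.5 degrees
The angle between the hands is 24.5 degrees

Final answer: 24.5 degrees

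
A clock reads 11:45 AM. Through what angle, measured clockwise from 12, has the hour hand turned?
The hour hand moves 30 degrees per hour and 0.5 degrees per minute.
At 11:45: (11) x 30 + 45 x 0.5 = 330 + 22.5 = 352.5 degrees

Final answer: 352.5 degrees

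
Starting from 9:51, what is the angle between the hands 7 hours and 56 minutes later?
First find the time 7 hours and 56 minutes after 9:51.
Total minutes: 9 x 60 + 51 + 7 x 60 + 56 = 1067.
1067 mod 720 = 347 minutes = 5:47.
Now compute the angle at 5:47:
Hour hand: 5 x 30 + 47 x 0.5 = 173.5 degrees
Minute hand: 47 x 6 = 282 degrees
Difference: |173.5 - 282| = 108.5 degrees
The angle is 108.5 degrees

Final answer: 108.5 degrees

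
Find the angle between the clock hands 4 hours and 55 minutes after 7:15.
First find the time 4 hours and 55 minutes after 7:15.
Total minutes: 7 x 60 + 15 + 4 x 60 + 55 = 730.
730 mod 720 = 10 minutes = 12:10.
Now compute the angle at 12:10:
Hour hand: 0 x 30 + 10 x 0.5 = 5 degrees
Minute hand: 10 x 6 = 60 degrees
Difference: |5 - 60| = 55 degrees
The angle is 55 degrees

Final answer: 55 degrees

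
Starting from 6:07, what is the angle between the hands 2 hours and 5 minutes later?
First find the time 2 hours and 5 minutes after 6:07.
Total minutes: 6 x 60 + 7 + 2 x 60 + 5 = 492.
492 mod 720 = 492 minutes = 8:12.
Now compute the angle at 8:12:
Hour hand: 8 x 30 + 12 x 0.5 = 246 degrees
Minute hand: 12 x 6 = 72 degrees
Difference: |246 - 72| = 174 degrees
The angle is 174 degrees

Final answer: 174 degrees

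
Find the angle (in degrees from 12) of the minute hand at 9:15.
The minute hand moves 6 degrees per minute.
At 9:15: 15 x 6 = 90 degrees

Final answer: 90 degrees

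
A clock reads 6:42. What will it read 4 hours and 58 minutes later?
Starting time: 6:42
Adding 58 minutes to 42 minutes: 42 + 58 = 100 minutes = 1 hour and 40 minutes
Adding 4 hours: 6 + 4 + 1 (carry) = 11
Final time: 11:40

Final answer: 11:40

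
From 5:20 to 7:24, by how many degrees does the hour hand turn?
The hour hand moves 0.5 degrees per minute.
Time elapsed: 7:24 - 5:20 = 124 minutes
Angular displacement: 124 x 0.5 = 62 degrees

Final answer: 62 degrees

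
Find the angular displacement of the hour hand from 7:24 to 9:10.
The hour hand moves 0.5 degrees per minute.
Time elapsed: 9:10 - 7:24 = 106 minutes
Angular displacement: 106 x 0.5 = 53 degrees

Final answer: 53 degrees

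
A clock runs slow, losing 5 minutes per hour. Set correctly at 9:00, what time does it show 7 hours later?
For every 60 true minutes, the faulty clock advances 60 - 5 = 55 minutes.
True elapsed: 7 hours = 420 minutes.
Faulty clock advances: 420 x 55/60 = 385 minutes (drift: 35 minutes behind).
Shown time: 9:00 + 385 minutes = 3:25.

Final answer: 3:25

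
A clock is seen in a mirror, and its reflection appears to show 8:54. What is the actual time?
Reflection across the vertical (12-6) axis maps a hand at angle A degrees to (360 - A) degrees, which sends a reading of T minutes past 12:00 to (720 - T) minutes past 12:00.
Mirror reads 8:54 = 534 minutes past 12:00.
Actual time: (720 - 534) mod 720 = 186 minutes = 3:06.

Final answer: 3:06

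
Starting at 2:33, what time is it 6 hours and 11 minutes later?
Starting time: 2:33
Adding 11 minutes to 33 minutes: 33 + 11 = 44 minutes
Adding 6 hours: 2 + 6 = 8
Final time: 8:44

Final answer: 8:44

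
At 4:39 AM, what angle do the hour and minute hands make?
Hour hand position: 4 x 30 + 39 x 0.5 = 139.5 degrees
Minute hand position: 39 x 6 = 234 degrees
Difference: |139.5 - 234| = 94.5 degrees
The angle between the hands is 94.5 degrees

Final answer: 94.5 degrees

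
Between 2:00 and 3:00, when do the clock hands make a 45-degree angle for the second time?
At t minutes past 2:00, the hour hand is at 30 x 2 + 0.5t degrees and the minute hand is at 6t degrees.
The smaller angle between them is 45 degrees when |30H - 5.5t| = 45 or |30H - 5.5t| = 315.
With H = 2, solve 30 x 2 - 5.5t = +/- target for each target:
  t = (30 x 2 - 45) / 5.5 = 2.73
  t = (30 x 2 + 45) / 5.5 = 19.09
  t = (30 x 2 - 315) / 5.5 = -46.36 (outside (0, 60))
  t = (30 x 2 + 315) / 5.5 = 68.18 (outside (0, 60))
Valid solutions in (0, 60): {2.73, 19.09} minutes.
The second occurrence is t = 19.09 minutes.
The hands form a 45-degree angle at 19.09 minutes past 2:00.

Final answer: 19.09 minutes past 2:00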